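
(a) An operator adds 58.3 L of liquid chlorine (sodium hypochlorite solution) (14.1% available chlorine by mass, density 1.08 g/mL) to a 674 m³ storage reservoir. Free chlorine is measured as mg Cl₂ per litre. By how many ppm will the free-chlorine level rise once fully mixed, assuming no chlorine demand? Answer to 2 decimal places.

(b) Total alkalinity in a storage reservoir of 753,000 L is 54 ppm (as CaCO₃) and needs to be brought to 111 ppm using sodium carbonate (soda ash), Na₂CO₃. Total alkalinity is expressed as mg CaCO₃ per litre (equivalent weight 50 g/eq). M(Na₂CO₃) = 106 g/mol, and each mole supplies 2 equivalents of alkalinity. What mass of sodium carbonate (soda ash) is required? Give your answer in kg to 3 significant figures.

(a) Volume: 674 m³ = 674,000 L.
(a) Mass of solution: 58.3 L × 1000 mL/L × 1.08 g/mL = 62,960 g.
(a) Available chlorine delivered: 62,960 g × 0.141 = 8878 g as Cl₂.
(a) Concentration rise: 8878 g / 674,000 L = 13.17 mg/L = 13.17 ppm.

(b) Alkalinity to add: (111 − 54) = 57 mg/L as CaCO₃ × 753,000 L = 42,920 g as CaCO₃.
(b) Equivalents: 42,920 g ÷ 50 g/eq = 858.4 eq.
(b) Each mole of Na₂CO₃ supplies 2 eq, so 858.4 / 2 = 429.2 mol.
(b) Mass: 429.2 mol × 106 g/mol = 45,500 g.

(a) 13.17 ppm; (b) 45.5 kg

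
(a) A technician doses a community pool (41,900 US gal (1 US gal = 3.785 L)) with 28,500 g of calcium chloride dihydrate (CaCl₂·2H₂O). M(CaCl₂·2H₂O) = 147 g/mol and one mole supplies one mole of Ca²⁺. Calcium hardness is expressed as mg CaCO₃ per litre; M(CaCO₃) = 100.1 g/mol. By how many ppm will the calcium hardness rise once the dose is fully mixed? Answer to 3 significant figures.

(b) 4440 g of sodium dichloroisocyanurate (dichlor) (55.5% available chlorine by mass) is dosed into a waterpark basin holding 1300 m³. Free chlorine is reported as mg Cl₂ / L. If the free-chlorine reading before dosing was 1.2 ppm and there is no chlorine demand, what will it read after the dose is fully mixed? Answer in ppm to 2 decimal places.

(a) Volume: 41,900 US gal × 3.785 L/gal = 158,592 L.
(a) Moles of Ca²⁺: 28,500 g ÷ 147 g/mol = 193.9 mol.
(a) As CaCO₃: 193.9 mol × 100.1 g/mol = 19,410 g.
(a) Rise: 19,410 g / 158,592 L × 1000 = 122.4 mg/L.

(b) Volume: 1300 m³ = 1,300,000 L.
(b) Available chlorine delivered: 4440 g × 0.555 = 2464 g as Cl₂.
(b) Concentration rise: 2464 g / 1,300,000 L = 1.896 mg/L = 1.90 ppm.
(b) Final FC: 1.2 + 1.90 = 3.10 ppm.

(a) 122 ppm; (b) 3.10 ppm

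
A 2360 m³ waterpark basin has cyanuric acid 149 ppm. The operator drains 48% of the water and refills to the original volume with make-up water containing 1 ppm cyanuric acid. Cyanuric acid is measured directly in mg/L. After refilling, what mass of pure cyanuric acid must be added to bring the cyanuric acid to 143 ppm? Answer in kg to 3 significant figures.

Volume: 2360 m³ = 2,360,000 L.
After draining 48% and refilling: 149 × 0.52 + 1 × 0.48 = 77.96 ppm.
Deficit to target: 143 − 77.96 = 65.04 mg/L.
Mass: 65.04 mg/L × 2,360,000 L = 153,500 g cyanuric acid.

153 kg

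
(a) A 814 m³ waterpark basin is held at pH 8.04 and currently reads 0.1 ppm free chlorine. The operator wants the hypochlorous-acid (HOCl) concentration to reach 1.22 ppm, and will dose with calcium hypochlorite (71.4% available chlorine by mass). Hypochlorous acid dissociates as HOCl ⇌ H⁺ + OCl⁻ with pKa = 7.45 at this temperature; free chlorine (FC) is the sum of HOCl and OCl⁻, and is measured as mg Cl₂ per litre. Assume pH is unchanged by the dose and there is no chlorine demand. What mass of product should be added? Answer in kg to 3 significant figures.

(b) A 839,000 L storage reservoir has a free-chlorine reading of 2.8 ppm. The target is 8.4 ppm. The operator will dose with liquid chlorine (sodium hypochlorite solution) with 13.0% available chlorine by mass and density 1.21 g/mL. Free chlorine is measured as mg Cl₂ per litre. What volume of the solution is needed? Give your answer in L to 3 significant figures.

(a) 6.69 kg; (b) 29.9 L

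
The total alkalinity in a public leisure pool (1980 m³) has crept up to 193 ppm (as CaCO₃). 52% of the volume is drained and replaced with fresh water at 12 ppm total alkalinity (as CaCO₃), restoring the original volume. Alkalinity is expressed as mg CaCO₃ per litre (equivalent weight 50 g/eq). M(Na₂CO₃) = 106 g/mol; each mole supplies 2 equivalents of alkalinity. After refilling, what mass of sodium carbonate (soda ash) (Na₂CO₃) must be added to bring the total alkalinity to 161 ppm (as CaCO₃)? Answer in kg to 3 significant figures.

130 kg

Volume: 1980 m³ = 1,980,000 L.
After draining 52% and refilling: 193 × 0.48 + 12 × 0.52 = 98.88 ppm.
Deficit to target: 161 − 98.88 = 62.12 mg/L.
As CaCO₃: 62.12 mg/L × 1,980,000 L = 123,000 g; ÷ 50 g/eq ÷ 2 = 1230 mol Na₂CO₃.
Mass: 1230 × 106 = 130,400 g.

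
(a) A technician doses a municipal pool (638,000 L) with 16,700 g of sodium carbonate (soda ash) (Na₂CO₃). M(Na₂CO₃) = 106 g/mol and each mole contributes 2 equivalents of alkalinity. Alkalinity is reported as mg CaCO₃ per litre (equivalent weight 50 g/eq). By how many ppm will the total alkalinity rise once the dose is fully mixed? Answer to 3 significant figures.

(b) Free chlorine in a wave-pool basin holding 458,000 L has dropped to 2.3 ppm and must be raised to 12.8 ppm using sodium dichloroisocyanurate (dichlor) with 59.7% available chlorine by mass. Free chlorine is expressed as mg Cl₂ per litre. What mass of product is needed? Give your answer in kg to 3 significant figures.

(a) 24.7 ppm; (b) 8.06 kg

(a) Moles of Na₂CO₃: 16,700 g ÷ 106 g/mol = 157.5 mol → 315.1 eq of alkalinity.
(a) As CaCO₃: 315.1 eq × 50 g/eq = 15,750 g.
(a) Rise: 15,750 g / 638,000 L × 1000 = 24.69 mg/L.

(b) Chlorine deficit: 12.8 − 2.3 = 10.5 ppm = 10.5 mg/L as Cl₂.
(b) Cl₂ equivalent needed: 10.5 mg/L × 458,000 L = 4,809,000 mg = 4809 g.
(b) Product at 59.7% available chlorine: 4809 / 0.597 = 8055 g.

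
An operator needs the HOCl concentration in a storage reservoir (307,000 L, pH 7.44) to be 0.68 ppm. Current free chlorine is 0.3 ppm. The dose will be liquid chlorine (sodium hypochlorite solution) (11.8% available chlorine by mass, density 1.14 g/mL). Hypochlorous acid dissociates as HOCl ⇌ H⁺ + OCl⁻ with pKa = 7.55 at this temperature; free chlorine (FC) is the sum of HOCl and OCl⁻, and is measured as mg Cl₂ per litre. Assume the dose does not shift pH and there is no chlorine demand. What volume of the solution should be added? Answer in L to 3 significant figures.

[OCl⁻]/[HOCl] = 10^(pH − pKa) = 10^(7.44 − 7.55) = 0.7762; fraction as HOCl = 1/(1 + 0.7762) = 0.563.
Free chlorine required for 0.68 ppm HOCl: 0.68 / 0.563 = 1.208 ppm.
FC to add: 1.208 − 0.3 = 0.9078 mg/L as Cl₂.
Cl₂ equivalent: 0.9078 mg/L × 307,000 L = 278.7 g.
Product at 11.8% available Cl: 278.7 / 0.118 = 2362 g.
Volume: 2362 g ÷ 1.14 g/mL = 2072 mL.

2.07 L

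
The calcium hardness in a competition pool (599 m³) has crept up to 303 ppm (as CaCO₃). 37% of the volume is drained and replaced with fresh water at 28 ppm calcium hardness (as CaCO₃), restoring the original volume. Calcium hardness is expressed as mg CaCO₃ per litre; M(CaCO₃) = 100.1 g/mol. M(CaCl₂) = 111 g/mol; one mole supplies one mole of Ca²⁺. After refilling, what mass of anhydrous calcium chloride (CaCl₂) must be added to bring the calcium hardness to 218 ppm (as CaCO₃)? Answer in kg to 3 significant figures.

11.1 kg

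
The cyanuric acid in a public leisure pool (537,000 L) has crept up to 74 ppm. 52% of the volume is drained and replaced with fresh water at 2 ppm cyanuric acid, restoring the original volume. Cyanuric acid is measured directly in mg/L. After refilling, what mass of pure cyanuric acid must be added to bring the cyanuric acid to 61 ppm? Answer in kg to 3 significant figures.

After draining 52% and refilling: 74 × 0.48 + 2 × 0.52 = 36.56 ppm.
Deficit to target: 61 − 36.56 = 24.44 mg/L.
Mass: 24.44 mg/L × 537,000 L = 13,120 g cyanuric acid.

13.1 kg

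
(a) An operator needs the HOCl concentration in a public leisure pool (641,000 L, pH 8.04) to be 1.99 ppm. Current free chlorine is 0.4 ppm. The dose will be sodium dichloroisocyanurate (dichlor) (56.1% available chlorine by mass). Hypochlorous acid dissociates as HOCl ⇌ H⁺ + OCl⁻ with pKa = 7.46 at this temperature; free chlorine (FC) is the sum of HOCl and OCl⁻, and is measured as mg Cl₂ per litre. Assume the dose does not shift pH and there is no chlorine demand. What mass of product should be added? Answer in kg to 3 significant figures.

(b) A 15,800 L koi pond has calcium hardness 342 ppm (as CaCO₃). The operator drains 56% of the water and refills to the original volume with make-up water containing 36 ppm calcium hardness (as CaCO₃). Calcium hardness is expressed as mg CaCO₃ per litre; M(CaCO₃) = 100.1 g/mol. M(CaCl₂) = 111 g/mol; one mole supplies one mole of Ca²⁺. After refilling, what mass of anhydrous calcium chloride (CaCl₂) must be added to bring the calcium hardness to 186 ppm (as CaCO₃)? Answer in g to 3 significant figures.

(a) 10.5 kg; (b) 269 g

(a) [OCl⁻]/[HOCl] = 10^(pH − pKa) = 10^(8.04 − 7.46) = 3.802; fraction as HOCl = 1/(1 + 3.802) = 0.2083.
(a) Free chlorine required for 1.99 ppm HOCl: 1.99 / 0.2083 = 9.556 ppm.
(a) FC to add: 9.556 − 0.4 = 9.156 mg/L as Cl₂.
(a) Cl₂ equivalent: 9.156 mg/L × 641,000 L = 5869 g.
(a) Product at 56.1% available Cl: 5869 / 0.561 = 10,460 g.

(b) After draining 56% and refilling: 342 × 0.44 + 36 × 0.56 = 170.64 ppm.
(b) Deficit to target: 186 − 170.64 = 15.36 mg/L.
(b) As CaCO₃: 15.36 mg/L × 15,800 L = 242.7 g; ÷ 100.1 = 2.424 mol Ca²⁺.
(b) Mass: 2.424 × 111 = 269.1 g.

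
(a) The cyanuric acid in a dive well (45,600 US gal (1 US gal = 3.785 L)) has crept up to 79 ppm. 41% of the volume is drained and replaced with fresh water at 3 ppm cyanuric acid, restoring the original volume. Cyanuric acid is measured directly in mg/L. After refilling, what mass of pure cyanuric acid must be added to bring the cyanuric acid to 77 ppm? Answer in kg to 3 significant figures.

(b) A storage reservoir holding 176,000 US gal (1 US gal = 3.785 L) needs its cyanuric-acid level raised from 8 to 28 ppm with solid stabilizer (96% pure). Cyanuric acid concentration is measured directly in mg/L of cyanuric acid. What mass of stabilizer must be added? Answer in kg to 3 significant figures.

(a) Volume: 45,600 US gal × 3.785 L/gal = 172,596 L.
(a) After draining 41% and refilling: 79 × 0.59 + 3 × 0.41 = 47.84 ppm.
(a) Deficit to target: 77 − 47.84 = 29.16 mg/L.
(a) Mass: 29.16 mg/L × 172,596 L = 5033 g cyanuric acid.

(b) Volume: 176,000 US gal × 3.785 L/gal = 666,160 L.
(b) CYA to add: (28 − 8) = 20 mg/L × 666,160 L = 13,320 g cyanuric acid.
(b) At 96% purity: 13,320 / 0.96 = 13,880 g product.

(a) 5.03 kg; (b) 13.9 kg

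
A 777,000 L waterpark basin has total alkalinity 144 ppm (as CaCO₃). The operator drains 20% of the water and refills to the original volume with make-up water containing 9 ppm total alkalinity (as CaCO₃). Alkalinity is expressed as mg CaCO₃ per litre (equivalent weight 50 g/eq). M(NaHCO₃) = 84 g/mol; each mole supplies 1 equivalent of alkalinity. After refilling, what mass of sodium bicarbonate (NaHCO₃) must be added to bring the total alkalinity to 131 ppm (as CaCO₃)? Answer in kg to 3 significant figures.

18.3 kg

After draining 20% and refilling: 144 × 0.80 + 9 × 0.20 = 117 ppm.
Deficit to target: 131 − 117 = 14 mg/L.
As CaCO₃: 14 mg/L × 777,000 L = 10,880 g; ÷ 50 g/eq ÷ 1 = 217.6 mol NaHCO₃.
Mass: 217.6 × 84 = 18,280 g.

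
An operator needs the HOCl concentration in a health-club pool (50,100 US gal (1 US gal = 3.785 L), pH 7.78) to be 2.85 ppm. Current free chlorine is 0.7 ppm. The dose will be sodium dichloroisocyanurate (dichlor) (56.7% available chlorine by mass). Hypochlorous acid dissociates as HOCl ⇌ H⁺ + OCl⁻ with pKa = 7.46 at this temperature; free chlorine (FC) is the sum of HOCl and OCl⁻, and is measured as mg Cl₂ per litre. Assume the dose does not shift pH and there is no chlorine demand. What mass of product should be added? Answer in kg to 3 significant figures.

Volume: 50,100 US gal × 3.785 L/gal = 189,628 L.
[OCl⁻]/[HOCl] = 10^(pH − pKa) = 10^(7.78 − 7.46) = 2.089; fraction as HOCl = 1/(1 + 2.089) = 0.3237.
Free chlorine required for 2.85 ppm HOCl: 2.85 / 0.3237 = 8.804 ppm.
FC to add: 8.804 − 0.7 = 8.104 mg/L as Cl₂.
Cl₂ equivalent: 8.104 mg/L × 189,628 L = 1537 g.
Product at 56.7% available Cl: 1537 / 0.567 = 2710 g.

2.71 kg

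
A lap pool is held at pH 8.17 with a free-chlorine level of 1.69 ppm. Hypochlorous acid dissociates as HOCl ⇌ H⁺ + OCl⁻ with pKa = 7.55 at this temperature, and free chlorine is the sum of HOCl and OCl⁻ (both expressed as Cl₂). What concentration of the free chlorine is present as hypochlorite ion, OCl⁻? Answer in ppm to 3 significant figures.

[OCl⁻]/[HOCl] = 10^(pH − pKa) = 10^(8.17 − 7.55) = 10^0.62 = 4.169.
Fraction as HOCl = 1 / (1 + 4.169) = 0.1935.
OCl⁻ = (1 − 0.1935) × 1.69 ppm = 1.363 ppm.

1.36 ppm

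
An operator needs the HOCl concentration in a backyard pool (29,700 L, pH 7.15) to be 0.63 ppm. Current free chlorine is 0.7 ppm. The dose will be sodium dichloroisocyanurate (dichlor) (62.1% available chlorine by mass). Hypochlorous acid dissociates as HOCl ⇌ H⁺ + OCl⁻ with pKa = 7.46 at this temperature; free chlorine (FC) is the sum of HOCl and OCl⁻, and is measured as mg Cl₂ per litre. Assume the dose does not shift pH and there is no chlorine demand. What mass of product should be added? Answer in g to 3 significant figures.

11.4 g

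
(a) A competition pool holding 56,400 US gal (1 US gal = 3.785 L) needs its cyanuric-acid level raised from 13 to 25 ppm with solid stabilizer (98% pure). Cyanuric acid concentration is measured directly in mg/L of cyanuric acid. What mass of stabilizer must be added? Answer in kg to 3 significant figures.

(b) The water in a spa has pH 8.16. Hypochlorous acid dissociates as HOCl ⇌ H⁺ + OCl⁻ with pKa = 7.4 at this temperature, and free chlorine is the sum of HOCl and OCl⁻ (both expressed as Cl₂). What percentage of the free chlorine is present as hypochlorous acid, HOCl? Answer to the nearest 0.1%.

(a) Volume: 56,400 US gal × 3.785 L/gal = 213,474 L.
(a) CYA to add: (25 − 13) = 12 mg/L × 213,474 L = 2562 g cyanuric acid.
(a) At 98% purity: 2562 / 0.98 = 2614 g product.

(b) [OCl⁻]/[HOCl] = 10^(pH − pKa) = 10^(8.16 − 7.4) = 10^0.76 = 5.754.
(b) Fraction as HOCl = 1 / (1 + 5.754) = 0.1481.

(a) 2.61 kg; (b) 14.8%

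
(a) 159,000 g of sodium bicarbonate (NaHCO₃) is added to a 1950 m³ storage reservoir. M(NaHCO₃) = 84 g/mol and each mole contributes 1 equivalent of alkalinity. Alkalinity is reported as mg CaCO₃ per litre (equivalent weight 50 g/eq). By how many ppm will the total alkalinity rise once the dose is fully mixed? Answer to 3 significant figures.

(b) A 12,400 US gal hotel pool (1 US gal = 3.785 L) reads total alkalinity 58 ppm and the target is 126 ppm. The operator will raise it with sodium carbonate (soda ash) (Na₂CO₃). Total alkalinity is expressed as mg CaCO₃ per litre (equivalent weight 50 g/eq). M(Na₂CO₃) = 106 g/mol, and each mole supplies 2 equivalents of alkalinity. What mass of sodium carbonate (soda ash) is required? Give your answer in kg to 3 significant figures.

(a) Volume: 1950 m³ = 1,950,000 L.
(a) Moles of NaHCO₃: 159,000 g ÷ 84 g/mol = 1893 mol → 1893 eq of alkalinity.
(a) As CaCO₃: 1893 eq × 50 g/eq = 94,640 g.
(a) Rise: 94,640 g / 1,950,000 L × 1000 = 48.53 mg/L.

(b) Volume: 12,400 US gal × 3.785 L/gal = 46,934 L.
(b) Alkalinity to add: (126 − 58) = 68 mg/L as CaCO₃ × 46,934 L = 3192 g as CaCO₃.
(b) Equivalents: 3192 g ÷ 50 g/eq = 63.83 eq.
(b) Each mole of Na₂CO₃ supplies 2 eq, so 63.83 / 2 = 31.92 mol.
(b) Mass: 31.92 mol × 106 g/mol = 3383 g.

(a) 48.5 ppm; (b) 3.38 kg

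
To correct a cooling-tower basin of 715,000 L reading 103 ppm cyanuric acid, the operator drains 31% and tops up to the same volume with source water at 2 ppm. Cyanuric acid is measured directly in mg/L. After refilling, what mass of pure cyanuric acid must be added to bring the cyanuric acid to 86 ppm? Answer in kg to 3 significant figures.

After draining 31% and refilling: 103 × 0.69 + 2 × 0.31 = 71.69 ppm.
Deficit to target: 86 − 71.69 = 14.31 mg/L.
Mass: 14.31 mg/L × 715,000 L = 10,230 g cyanuric acid.

10.2 kg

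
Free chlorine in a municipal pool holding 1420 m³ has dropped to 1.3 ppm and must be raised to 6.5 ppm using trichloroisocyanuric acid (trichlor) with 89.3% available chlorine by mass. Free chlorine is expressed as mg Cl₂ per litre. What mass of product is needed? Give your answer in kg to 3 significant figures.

8.27 kg

Volume: 1420 m³ = 1,420,000 L.
Chlorine deficit: 6.5 − 1.3 = 5.2 ppm = 5.2 mg/L as Cl₂.
Cl₂ equivalent needed: 5.2 mg/L × 1,420,000 L = 7,384,000 mg = 7384 g.
Product at 89.3% available chlorine: 7384 / 0.893 = 8269 g.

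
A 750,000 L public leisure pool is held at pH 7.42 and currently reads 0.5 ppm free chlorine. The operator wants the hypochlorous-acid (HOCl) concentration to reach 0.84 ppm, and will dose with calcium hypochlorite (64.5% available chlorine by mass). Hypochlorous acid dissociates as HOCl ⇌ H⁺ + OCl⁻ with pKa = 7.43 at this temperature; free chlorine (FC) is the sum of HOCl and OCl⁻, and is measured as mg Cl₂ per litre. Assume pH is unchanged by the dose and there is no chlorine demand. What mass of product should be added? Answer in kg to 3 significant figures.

[OCl⁻]/[HOCl] = 10^(pH − pKa) = 10^(7.42 − 7.43) = 0.9772; fraction as HOCl = 1/(1 + 0.9772) = 0.5058.
Free chlorine required for 0.84 ppm HOCl: 0.84 / 0.5058 = 1.661 ppm.
FC to add: 1.661 − 0.5 = 1.161 mg/L as Cl₂.
Cl₂ equivalent: 1.161 mg/L × 750,000 L = 870.7 g.
Product at 64.5% available Cl: 870.7 / 0.645 = 1350 g.

1.35 kg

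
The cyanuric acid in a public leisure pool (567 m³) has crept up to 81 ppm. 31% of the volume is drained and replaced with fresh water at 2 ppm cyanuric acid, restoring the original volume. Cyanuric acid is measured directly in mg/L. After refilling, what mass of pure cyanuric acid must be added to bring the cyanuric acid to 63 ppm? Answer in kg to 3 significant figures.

3.68 kg

Volume: 567 m³ = 567,000 L.
After draining 31% and refilling: 81 × 0.69 + 2 × 0.31 = 56.51 ppm.
Deficit to target: 63 − 56.51 = 6.49 mg/L.
Mass: 6.49 mg/L × 567,000 L = 3680 g cyanuric acid.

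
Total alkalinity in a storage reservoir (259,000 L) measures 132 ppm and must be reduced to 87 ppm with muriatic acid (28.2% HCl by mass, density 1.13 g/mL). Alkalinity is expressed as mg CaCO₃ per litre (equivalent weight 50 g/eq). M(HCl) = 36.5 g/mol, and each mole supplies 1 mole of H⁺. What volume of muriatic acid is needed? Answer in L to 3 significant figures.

26.7 L

Alkalinity to neutralize: (132 − 87) = 45 mg/L as CaCO₃ × 259,000 L = 11,660 g as CaCO₃.
Equivalents of H⁺ required: 11,660 ÷ 50 g/eq = 233.1 eq = 233.1 mol HCl.
Mass of HCl: 233.1 × 36.5 = 8508 g.
Mass of 28.2% solution: 8508 / 0.282 = 30,170 g.
Volume: 30,170 g ÷ 1.13 g/mL = 26,700 mL.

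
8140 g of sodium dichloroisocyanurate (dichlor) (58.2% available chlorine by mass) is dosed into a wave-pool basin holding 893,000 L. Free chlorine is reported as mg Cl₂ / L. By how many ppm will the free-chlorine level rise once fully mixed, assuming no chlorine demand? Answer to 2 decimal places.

5.31 ppm

Available chlorine delivered: 8140 g × 0.582 = 4737 g as Cl₂.
Concentration rise: 4737 g / 893,000 L = 5.305 mg/L = 5.31 ppm.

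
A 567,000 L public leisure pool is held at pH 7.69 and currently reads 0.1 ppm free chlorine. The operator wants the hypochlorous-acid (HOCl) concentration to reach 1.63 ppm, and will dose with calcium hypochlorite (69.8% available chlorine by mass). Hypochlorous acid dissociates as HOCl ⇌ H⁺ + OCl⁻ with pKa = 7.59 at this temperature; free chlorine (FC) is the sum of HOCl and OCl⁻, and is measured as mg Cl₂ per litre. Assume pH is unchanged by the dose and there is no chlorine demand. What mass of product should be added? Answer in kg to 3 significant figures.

2.91 kg

[OCl⁻]/[HOCl] = 10^(pH − pKa) = 10^(7.69 − 7.59) = 1.259; fraction as HOCl = 1/(1 + 1.259) = 0.4427.
Free chlorine required for 1.63 ppm HOCl: 1.63 / 0.4427 = 3.682 ppm.
FC to add: 3.682 − 0.1 = 3.582 mg/L as Cl₂.
Cl₂ equivalent: 3.582 mg/L × 567,000 L = 2031 g.
Product at 69.8% available Cl: 2031 / 0.698 = 2910 g.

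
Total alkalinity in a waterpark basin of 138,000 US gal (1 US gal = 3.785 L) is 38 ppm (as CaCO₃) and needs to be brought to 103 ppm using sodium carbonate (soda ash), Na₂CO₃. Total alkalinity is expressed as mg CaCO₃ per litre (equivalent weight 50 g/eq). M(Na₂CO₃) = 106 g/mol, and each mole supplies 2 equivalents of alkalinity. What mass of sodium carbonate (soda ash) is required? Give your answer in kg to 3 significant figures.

Volume: 138,000 US gal × 3.785 L/gal = 522,330 L.
Alkalinity to add: (103 − 38) = 65 mg/L as CaCO₃ × 522,330 L = 33,950 g as CaCO₃.
Equivalents: 33,950 g ÷ 50 g/eq = 679 eq.
Each mole of Na₂CO₃ supplies 2 eq, so 679 / 2 = 339.5 mol.
Mass: 339.5 mol × 106 g/mol = 35,990 g.

36.0 kg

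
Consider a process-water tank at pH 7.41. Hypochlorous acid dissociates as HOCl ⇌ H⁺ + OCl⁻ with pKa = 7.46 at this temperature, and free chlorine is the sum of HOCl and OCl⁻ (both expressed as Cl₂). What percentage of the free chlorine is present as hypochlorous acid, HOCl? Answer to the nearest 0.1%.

52.9%

[OCl⁻]/[HOCl] = 10^(pH − pKa) = 10^(7.41 − 7.46) = 10^-0.05 = 0.8913.
Fraction as HOCl = 1 / (1 + 0.8913) = 0.5288.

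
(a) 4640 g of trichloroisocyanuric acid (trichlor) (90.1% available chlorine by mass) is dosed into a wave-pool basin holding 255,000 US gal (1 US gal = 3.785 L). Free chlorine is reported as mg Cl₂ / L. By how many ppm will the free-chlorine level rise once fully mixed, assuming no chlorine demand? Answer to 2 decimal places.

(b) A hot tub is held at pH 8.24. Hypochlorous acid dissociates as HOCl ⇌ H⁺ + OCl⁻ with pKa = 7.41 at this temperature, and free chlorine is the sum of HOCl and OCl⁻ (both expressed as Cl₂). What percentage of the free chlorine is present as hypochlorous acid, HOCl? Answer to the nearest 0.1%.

(a) 4.33 ppm; (b) 12.9%

(a) Volume: 255,000 US gal × 3.785 L/gal = 965,175 L.
(a) Available chlorine delivered: 4640 g × 0.901 = 4181 g as Cl₂.
(a) Concentration rise: 4181 g / 965,175 L = 4.331 mg/L = 4.33 ppm.

(b) [OCl⁻]/[HOCl] = 10^(pH − pKa) = 10^(8.24 − 7.41) = 10^0.83 = 6.761.
(b) Fraction as HOCl = 1 / (1 + 6.761) = 0.1289.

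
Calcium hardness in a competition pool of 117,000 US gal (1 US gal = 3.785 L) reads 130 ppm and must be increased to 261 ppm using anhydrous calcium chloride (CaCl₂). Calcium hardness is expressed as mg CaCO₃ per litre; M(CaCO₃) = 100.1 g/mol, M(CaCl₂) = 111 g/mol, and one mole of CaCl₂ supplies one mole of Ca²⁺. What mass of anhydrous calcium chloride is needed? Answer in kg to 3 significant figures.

Volume: 117,000 US gal × 3.785 L/gal = 442,845 L.
Hardness to add: (261 − 130) = 131 mg/L as CaCO₃ × 442,845 L = 58,010 g as CaCO₃.
Moles of Ca²⁺ (1 mol Ca²⁺ ≡ 1 mol CaCO₃): 58,010 / 100.1 g/mol = 579.5 mol.
Mass of CaCl₂: 579.5 × 111 = 64,330 g.

64.3 kg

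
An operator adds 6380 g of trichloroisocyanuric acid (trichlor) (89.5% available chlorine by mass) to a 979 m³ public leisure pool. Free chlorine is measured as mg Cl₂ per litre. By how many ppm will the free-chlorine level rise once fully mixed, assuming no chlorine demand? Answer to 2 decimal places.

5.83 ppm

Volume: 979 m³ = 979,000 L.
Available chlorine delivered: 6380 g × 0.895 = 5710 g as Cl₂.
Concentration rise: 5710 g / 979,000 L = 5.833 mg/L = 5.83 ppm.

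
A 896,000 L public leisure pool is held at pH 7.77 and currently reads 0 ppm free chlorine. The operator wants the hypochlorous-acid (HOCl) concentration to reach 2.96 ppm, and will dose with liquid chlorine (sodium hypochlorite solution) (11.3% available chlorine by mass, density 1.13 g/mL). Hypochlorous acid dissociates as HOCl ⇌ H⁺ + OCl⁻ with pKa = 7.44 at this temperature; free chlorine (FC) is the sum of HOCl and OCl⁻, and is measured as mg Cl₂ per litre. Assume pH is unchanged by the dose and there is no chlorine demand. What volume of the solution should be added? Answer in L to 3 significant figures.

65.2 L

[OCl⁻]/[HOCl] = 10^(pH − pKa) = 10^(7.77 − 7.44) = 2.138; fraction as HOCl = 1/(1 + 2.138) = 0.3187.
Free chlorine required for 2.96 ppm HOCl: 2.96 / 0.3187 = 9.288 ppm.
FC to add: 9.288 − 0 = 9.288 mg/L as Cl₂.
Cl₂ equivalent: 9.288 mg/L × 896,000 L = 8322 g.
Product at 11.3% available Cl: 8322 / 0.113 = 73,650 g.
Volume: 73,650 g ÷ 1.13 g/mL = 65,180 mL.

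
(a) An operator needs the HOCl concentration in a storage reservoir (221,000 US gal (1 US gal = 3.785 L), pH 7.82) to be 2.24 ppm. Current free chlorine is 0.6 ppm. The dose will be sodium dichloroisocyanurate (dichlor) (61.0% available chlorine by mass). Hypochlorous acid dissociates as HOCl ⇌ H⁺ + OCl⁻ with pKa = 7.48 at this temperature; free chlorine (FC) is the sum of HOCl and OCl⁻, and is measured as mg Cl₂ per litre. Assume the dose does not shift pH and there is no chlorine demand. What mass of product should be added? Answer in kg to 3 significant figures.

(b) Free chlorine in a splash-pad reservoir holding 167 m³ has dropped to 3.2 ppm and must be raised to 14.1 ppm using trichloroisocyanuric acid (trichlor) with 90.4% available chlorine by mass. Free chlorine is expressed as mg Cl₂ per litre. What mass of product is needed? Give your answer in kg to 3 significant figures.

(a) Volume: 221,000 US gal × 3.785 L/gal = 836,485 L.
(a) [OCl⁻]/[HOCl] = 10^(pH − pKa) = 10^(7.82 − 7.48) = 2.188; fraction as HOCl = 1/(1 + 2.188) = 0.3137.
(a) Free chlorine required for 2.24 ppm HOCl: 2.24 / 0.3137 = 7.141 ppm.
(a) FC to add: 7.141 − 0.6 = 6.541 mg/L as Cl₂.
(a) Cl₂ equivalent: 6.541 mg/L × 836,485 L = 5471 g.
(a) Product at 61.0% available Cl: 5471 / 0.61 = 8969 g.

(b) Volume: 167 m³ = 167,000 L.
(b) Chlorine deficit: 14.1 − 3.2 = 10.9 ppm = 10.9 mg/L as Cl₂.
(b) Cl₂ equivalent needed: 10.9 mg/L × 167,000 L = 1,820,000 mg = 1820 g.
(b) Product at 90.4% available chlorine: 1820 / 0.904 = 2014 g.

(a) 8.97 kg; (b) 2.01 kg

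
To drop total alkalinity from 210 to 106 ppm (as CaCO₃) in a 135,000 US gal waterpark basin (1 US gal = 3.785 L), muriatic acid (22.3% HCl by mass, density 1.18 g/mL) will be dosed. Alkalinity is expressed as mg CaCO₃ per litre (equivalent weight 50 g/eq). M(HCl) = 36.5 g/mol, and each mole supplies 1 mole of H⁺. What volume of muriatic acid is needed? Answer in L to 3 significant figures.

147 L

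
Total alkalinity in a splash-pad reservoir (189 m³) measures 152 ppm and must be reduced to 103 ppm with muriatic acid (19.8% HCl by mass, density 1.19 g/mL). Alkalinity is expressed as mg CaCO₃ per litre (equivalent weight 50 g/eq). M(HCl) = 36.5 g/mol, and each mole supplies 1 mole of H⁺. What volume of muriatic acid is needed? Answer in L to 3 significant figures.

Volume: 189 m³ = 189,000 L.
Alkalinity to neutralize: (152 − 103) = 49 mg/L as CaCO₃ × 189,000 L = 9261 g as CaCO₃.
Equivalents of H⁺ required: 9261 ÷ 50 g/eq = 185.2 eq = 185.2 mol HCl.
Mass of HCl: 185.2 × 36.5 = 6761 g.
Mass of 19.8% solution: 6761 / 0.198 = 34,140 g.
Volume: 34,140 g ÷ 1.19 g/mL = 28,690 mL.

28.7 L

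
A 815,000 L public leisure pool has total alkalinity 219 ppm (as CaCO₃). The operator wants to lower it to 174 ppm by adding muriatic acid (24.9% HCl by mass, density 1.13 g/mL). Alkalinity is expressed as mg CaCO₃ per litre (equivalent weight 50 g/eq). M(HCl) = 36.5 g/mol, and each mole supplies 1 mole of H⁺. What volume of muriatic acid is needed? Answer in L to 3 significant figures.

Alkalinity to neutralize: (219 − 174) = 45 mg/L as CaCO₃ × 815,000 L = 36,680 g as CaCO₃.
Equivalents of H⁺ required: 36,680 ÷ 50 g/eq = 733.5 eq = 733.5 mol HCl.
Mass of HCl: 733.5 × 36.5 = 26,770 g.
Mass of 24.9% solution: 26,770 / 0.249 = 107,500 g.
Volume: 107,500 g ÷ 1.13 g/mL = 95,150 mL.

95.2 L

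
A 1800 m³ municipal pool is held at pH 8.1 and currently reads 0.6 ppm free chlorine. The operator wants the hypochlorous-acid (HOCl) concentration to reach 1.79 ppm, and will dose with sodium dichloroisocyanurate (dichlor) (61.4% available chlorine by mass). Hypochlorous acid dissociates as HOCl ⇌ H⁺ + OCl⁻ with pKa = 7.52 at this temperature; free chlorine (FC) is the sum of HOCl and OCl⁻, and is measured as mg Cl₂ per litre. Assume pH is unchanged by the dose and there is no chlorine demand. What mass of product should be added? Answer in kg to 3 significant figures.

Volume: 1800 m³ = 1,800,000 L.
[OCl⁻]/[HOCl] = 10^(pH − pKa) = 10^(8.1 − 7.52) = 3.802; fraction as HOCl = 1/(1 + 3.802) = 0.2083.
Free chlorine required for 1.79 ppm HOCl: 1.79 / 0.2083 = 8.595 ppm.
FC to add: 8.595 − 0.6 = 7.995 mg/L as Cl₂.
Cl₂ equivalent: 7.995 mg/L × 1,800,000 L = 14,390 g.
Product at 61.4% available Cl: 14,390 / 0.614 = 23,440 g.

23.4 kg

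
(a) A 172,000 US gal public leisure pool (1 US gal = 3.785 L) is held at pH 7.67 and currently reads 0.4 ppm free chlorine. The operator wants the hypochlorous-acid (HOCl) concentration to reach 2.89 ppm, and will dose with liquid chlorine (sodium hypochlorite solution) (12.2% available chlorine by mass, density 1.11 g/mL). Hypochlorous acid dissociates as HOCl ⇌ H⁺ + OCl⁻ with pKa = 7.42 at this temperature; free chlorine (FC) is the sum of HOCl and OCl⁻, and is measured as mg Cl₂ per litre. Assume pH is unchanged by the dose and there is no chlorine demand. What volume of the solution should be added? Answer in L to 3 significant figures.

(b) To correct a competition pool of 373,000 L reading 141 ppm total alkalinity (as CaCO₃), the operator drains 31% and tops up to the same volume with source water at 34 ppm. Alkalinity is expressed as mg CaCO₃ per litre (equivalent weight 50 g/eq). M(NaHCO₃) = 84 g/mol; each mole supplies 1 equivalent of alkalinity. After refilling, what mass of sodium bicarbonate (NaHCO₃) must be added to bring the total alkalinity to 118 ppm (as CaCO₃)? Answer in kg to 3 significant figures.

(a) Volume: 172,000 US gal × 3.785 L/gal = 651,020 L.
(a) [OCl⁻]/[HOCl] = 10^(pH − pKa) = 10^(7.67 − 7.42) = 1.778; fraction as HOCl = 1/(1 + 1.778) = 0.3599.
(a) Free chlorine required for 2.89 ppm HOCl: 2.89 / 0.3599 = 8.029 ppm.
(a) FC to add: 8.029 − 0.4 = 7.629 mg/L as Cl₂.
(a) Cl₂ equivalent: 7.629 mg/L × 651,020 L = 4967 g.
(a) Product at 12.2% available Cl: 4967 / 0.122 = 40,710 g.
(a) Volume: 40,710 g ÷ 1.11 g/mL = 36,680 mL.

(b) After draining 31% and refilling: 141 × 0.69 + 34 × 0.31 = 107.83 ppm.
(b) Deficit to target: 118 − 107.83 = 10.17 mg/L.
(b) As CaCO₃: 10.17 mg/L × 373,000 L = 3793 g; ÷ 50 g/eq ÷ 1 = 75.87 mol NaHCO₃.
(b) Mass: 75.87 × 84 = 6373 g.

(a) 36.7 L; (b) 6.37 kg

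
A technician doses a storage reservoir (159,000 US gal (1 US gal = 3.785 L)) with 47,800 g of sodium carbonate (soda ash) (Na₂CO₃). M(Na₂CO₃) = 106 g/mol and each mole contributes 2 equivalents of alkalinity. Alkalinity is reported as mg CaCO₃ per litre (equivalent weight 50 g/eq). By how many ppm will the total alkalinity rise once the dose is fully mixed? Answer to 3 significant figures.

74.9 ppm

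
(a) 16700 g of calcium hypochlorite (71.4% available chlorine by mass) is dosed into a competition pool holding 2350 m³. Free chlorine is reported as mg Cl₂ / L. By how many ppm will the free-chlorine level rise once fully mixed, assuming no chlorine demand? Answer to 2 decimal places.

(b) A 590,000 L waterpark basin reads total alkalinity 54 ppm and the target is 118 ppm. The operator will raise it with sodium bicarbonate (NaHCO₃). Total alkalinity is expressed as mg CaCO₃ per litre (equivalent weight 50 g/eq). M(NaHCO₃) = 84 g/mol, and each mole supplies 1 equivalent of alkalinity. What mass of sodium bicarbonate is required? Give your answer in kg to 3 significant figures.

(a) 5.07 ppm; (b) 63.4 kg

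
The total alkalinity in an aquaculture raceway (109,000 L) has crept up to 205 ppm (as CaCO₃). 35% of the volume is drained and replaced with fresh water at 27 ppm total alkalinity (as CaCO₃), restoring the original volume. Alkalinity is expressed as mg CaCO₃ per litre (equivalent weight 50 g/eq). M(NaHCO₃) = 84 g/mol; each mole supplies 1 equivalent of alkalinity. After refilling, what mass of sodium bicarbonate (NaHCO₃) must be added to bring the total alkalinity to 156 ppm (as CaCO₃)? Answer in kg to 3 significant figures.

After draining 35% and refilling: 205 × 0.65 + 27 × 0.35 = 142.7 ppm.
Deficit to target: 156 − 142.7 = 13.3 mg/L.
As CaCO₃: 13.3 mg/L × 109,000 L = 1450 g; ÷ 50 g/eq ÷ 1 = 28.99 mol NaHCO₃.
Mass: 28.99 × 84 = 2435 g.

2.44 kg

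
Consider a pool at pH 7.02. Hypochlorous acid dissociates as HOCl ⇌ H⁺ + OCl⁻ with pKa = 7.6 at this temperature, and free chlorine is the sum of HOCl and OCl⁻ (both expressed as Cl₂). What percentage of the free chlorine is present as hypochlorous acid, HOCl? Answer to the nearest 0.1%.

79.2%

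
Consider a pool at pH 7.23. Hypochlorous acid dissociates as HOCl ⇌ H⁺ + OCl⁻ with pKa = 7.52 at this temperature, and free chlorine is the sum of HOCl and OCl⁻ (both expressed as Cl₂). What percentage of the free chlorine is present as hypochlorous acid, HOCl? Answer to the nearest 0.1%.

66.1%

[OCl⁻]/[HOCl] = 10^(pH − pKa) = 10^(7.23 − 7.52) = 10^-0.29 = 0.5129.
Fraction as HOCl = 1 / (1 + 0.5129) = 0.661.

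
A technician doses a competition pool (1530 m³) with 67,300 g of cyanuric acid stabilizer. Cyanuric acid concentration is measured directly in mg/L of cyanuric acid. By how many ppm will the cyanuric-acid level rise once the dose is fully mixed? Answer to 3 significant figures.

44.0 ppm

Volume: 1530 m³ = 1,530,000 L.
Rise: 67,300 g / 1,530,000 L × 1000 = 43.99 mg/L.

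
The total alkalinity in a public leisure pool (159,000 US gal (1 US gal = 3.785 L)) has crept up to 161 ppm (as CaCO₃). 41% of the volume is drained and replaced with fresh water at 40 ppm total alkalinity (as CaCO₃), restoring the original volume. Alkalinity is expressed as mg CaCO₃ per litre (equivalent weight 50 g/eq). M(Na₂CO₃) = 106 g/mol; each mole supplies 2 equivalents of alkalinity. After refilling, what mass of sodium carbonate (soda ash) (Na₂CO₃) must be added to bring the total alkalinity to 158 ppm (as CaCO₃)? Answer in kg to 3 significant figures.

Volume: 159,000 US gal × 3.785 L/gal = 601,815 L.
After draining 41% and refilling: 161 × 0.59 + 40 × 0.41 = 111.39 ppm.
Deficit to target: 158 − 111.39 = 46.61 mg/L.
As CaCO₃: 46.61 mg/L × 601,815 L = 28,050 g; ÷ 50 g/eq ÷ 2 = 280.5 mol Na₂CO₃.
Mass: 280.5 × 106 = 29,730 g.

29.7 kg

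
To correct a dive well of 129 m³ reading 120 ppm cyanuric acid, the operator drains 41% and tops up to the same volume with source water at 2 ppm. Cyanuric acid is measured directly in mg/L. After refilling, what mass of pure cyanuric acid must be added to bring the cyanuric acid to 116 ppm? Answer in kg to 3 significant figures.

Volume: 129 m³ = 129,000 L.
After draining 41% and refilling: 120 × 0.59 + 2 × 0.41 = 71.62 ppm.
Deficit to target: 116 − 71.62 = 44.38 mg/L.
Mass: 44.38 mg/L × 129,000 L = 5725 g cyanuric acid.

5.73 kg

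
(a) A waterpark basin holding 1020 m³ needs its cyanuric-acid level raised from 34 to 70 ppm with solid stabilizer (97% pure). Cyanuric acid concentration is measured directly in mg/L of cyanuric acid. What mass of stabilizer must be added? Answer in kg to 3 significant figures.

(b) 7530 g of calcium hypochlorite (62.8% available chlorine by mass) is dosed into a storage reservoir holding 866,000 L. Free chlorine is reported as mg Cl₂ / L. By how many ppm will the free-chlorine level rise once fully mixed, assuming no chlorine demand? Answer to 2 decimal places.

(a) Volume: 1020 m³ = 1,020,000 L.
(a) CYA to add: (70 − 34) = 36 mg/L × 1,020,000 L = 36,720 g cyanuric acid.
(a) At 97% purity: 36,720 / 0.97 = 37,860 g product.

(b) Available chlorine delivered: 7530 g × 0.628 = 4729 g as Cl₂.
(b) Concentration rise: 4729 g / 866,000 L = 5.461 mg/L = 5.46 ppm.

(a) 37.9 kg; (b) 5.46 ppm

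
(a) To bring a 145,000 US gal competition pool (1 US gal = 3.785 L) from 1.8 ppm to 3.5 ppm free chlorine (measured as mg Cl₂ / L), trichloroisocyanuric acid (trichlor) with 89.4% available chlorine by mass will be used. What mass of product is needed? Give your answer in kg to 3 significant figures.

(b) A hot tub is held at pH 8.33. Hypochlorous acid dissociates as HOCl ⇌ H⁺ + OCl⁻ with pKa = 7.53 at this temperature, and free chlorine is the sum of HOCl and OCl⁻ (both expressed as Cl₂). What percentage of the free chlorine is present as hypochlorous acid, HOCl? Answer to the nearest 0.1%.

(a) 1.04 kg; (b) 13.7%

(a) Volume: 145,000 US gal × 3.785 L/gal = 548,825 L.
(a) Chlorine deficit: 3.5 − 1.8 = 1.7 ppm = 1.7 mg/L as Cl₂.
(a) Cl₂ equivalent needed: 1.7 mg/L × 548,825 L = 933,000 mg = 933 g.
(a) Product at 89.4% available chlorine: 933 / 0.894 = 1044 g.

(b) [OCl⁻]/[HOCl] = 10^(pH − pKa) = 10^(8.33 − 7.53) = 10^0.80 = 6.31.
(b) Fraction as HOCl = 1 / (1 + 6.31) = 0.1368.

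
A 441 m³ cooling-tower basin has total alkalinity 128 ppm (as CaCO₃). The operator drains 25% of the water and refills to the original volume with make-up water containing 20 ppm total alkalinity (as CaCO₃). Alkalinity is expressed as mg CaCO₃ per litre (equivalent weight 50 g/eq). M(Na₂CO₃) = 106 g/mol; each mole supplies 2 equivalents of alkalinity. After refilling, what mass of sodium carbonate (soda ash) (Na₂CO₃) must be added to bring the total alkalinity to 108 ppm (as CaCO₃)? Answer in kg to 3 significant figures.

3.27 kg

Volume: 441 m³ = 441,000 L.
After draining 25% and refilling: 128 × 0.75 + 20 × 0.25 = 101 ppm.
Deficit to target: 108 − 101 = 7 mg/L.
As CaCO₃: 7 mg/L × 441,000 L = 3087 g; ÷ 50 g/eq ÷ 2 = 30.87 mol Na₂CO₃.
Mass: 30.87 × 106 = 3272 g.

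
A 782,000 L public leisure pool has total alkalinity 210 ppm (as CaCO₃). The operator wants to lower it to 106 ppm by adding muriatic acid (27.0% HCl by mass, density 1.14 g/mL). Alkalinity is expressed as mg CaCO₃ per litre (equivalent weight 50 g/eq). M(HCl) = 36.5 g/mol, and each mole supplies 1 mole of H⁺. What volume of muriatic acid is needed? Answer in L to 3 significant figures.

Alkalinity to neutralize: (210 − 106) = 104 mg/L as CaCO₃ × 782,000 L = 81,330 g as CaCO₃.
Equivalents of H⁺ required: 81,330 ÷ 50 g/eq = 1627 eq = 1627 mol HCl.
Mass of HCl: 1627 × 36.5 = 59,370 g.
Mass of 27.0% solution: 59,370 / 0.27 = 219,900 g.
Volume: 219,900 g ÷ 1.14 g/mL = 192,900 mL.

193 L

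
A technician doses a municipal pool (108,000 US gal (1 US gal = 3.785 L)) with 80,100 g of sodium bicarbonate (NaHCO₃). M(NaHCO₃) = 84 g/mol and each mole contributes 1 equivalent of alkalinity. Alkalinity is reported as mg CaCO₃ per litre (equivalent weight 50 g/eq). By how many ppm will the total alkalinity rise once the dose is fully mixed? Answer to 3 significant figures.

117 ppm

Volume: 108,000 US gal × 3.785 L/gal = 408,780 L.
Moles of NaHCO₃: 80,100 g ÷ 84 g/mol = 953.6 mol → 953.6 eq of alkalinity.
As CaCO₃: 953.6 eq × 50 g/eq = 47,680 g.
Rise: 47,680 g / 408,780 L × 1000 = 116.6 mg/L.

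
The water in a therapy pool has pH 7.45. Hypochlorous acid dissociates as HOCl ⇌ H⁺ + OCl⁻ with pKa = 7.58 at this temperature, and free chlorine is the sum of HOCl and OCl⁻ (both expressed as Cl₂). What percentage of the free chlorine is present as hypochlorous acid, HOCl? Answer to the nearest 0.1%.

[OCl⁻]/[HOCl] = 10^(pH − pKa) = 10^(7.45 − 7.58) = 10^-0.13 = 0.7413.
Fraction as HOCl = 1 / (1 + 0.7413) = 0.5743.

57.4%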